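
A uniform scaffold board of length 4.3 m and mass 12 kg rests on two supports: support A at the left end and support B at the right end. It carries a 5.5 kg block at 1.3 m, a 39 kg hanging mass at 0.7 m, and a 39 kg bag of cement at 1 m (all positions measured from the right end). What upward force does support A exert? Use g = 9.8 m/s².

About support B:
Beam weight: 12 × 9.8 = 117.6 N down at 2.15 m → arm 2.15 m, τ = 117.6 × 2.15 = 252.8 N·m counterclockwise.
Block: 5.5 × 9.8 = 53.9 N down at 1.3 m → arm 1.3 m, τ = 53.9 × 1.3 = 70.07 N·m counterclockwise.
Hanging mass: 39 × 9.8 = 382.2 N down at 0.7 m → arm 0.7 m, τ = 382.2 × 0.7 = 267.5 N·m counterclockwise.
Bag of cement: 39 × 9.8 = 382.2 N down at 1 m → arm 1 m, τ = 382.2 × 1 = 382.2 N·m counterclockwise.
Net load moment about support B = 972.6 N·m counterclockwise.
Reaction R at support A is upward at 4.3 m, arm 4.3 m → moment R × 4.3 clockwise.
Balancing moments: R × 4.3 = 972.6, giving R = 226 N.

R_A ≈ 226 N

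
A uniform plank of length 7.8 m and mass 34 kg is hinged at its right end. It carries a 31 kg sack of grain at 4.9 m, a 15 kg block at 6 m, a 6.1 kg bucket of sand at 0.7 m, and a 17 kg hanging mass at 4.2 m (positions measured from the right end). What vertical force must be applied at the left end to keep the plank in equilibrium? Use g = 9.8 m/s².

Take moments about the right end.
Beam weight: 34 × 9.8 = 333.2 N down at 3.9 m → arm 3.9 m, τ = 333.2 × 3.9 = 1299 N·m counterclockwise.
Sack of grain: 31 × 9.8 = 303.8 N down at 4.9 m → arm 4.9 m, τ = 303.8 × 4.9 = 1489 N·m counterclockwise.
Block: 15 × 9.8 = 147 N down at 6 m → arm 6 m, τ = 147 × 6 = 882 N·m counterclockwise.
Bucket of sand: 6.1 × 9.8 = 59.78 N down at 0.7 m → arm 0.7 m, τ = 59.78 × 0.7 = 41.85 N·m counterclockwise.
Hanging mass: 17 × 9.8 = 166.6 N down at 4.2 m → arm 4.2 m, τ = 166.6 × 4.2 = 699.7 N·m counterclockwise.
Net moment of the loads = 4412 N·m counterclockwise.
The upward force F acts at the left end, arm 7.8 m, giving F × 7.8 clockwise.
Στ = 0 ⇒ F × 7.8 = 4412 ⇒ F = 4412 / 7.8 = 566 N.

F ≈ 566 N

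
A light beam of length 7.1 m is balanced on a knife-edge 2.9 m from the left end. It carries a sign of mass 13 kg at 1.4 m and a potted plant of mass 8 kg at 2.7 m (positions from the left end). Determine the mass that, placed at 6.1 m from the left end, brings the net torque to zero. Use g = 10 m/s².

m ≈ 6.59 kg

Sum moments about the knife-edge (at 2.9 m from the left end) (the support reaction has zero arm there).
Sign: 13 × 10 = 130 N down at 1.4 m → arm 1.5 m, τ = 130 × 1.5 = 195 N·m counterclockwise.
Potted plant: 8 × 10 = 80 N down at 2.7 m → arm 0.2 m, τ = 80 × 0.2 = 16 N·m counterclockwise.
Net moment of known loads = 211 N·m counterclockwise.
An unknown mass m at 6.1 m has arm 3.2 m; its moment is m·g·3.2 clockwise.
Στ = 0 ⇒ m × 10 × 3.2 = 211 ⇒ m = 211 / (10 × 3.2) = 6.59 kg.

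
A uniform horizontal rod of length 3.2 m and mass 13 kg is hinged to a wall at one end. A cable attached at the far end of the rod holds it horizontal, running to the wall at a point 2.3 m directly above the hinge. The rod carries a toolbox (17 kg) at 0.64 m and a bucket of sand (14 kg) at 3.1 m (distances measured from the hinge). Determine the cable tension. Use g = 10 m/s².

T ≈ 402 N

Taking torques about the hinge:
Beam weight: 13 × 10 = 130 N down at 1.6 m → arm 1.6 m, τ = 130 × 1.6 = 208 N·m clockwise.
Toolbox: 17 × 10 = 170 N down at 0.64 m → arm 0.64 m, τ = 170 × 0.64 = 108.8 N·m clockwise.
Bucket of sand: 14 × 10 = 140 N down at 3.1 m → arm 3.1 m, τ = 140 × 3.1 = 434 N·m clockwise.
Total clockwise load moment = 750.8 N·m.
The cable tension T acts at 3.2 m; only its component perpendicular to the rod, T sinθ, produces torque. sinθ = h/√(h²+d²) = 2.3/√(2.3²+3.2²) = 0.5836.
Setting net torque to zero: T × 3.2 × 0.5836 = 750.8 → T = 750.8 / 1.868 = 402 N.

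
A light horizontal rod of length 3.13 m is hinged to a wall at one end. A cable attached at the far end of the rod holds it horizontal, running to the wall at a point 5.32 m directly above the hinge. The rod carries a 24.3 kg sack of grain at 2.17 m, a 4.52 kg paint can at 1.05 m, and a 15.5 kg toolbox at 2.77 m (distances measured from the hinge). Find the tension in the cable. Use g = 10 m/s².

T ≈ 372 N

Take moments about the hinge.
Sack of grain: 24.3 × 10 = 243 N down at 2.17 m → arm 2.17 m, τ = 243 × 2.17 = 527.3 N·m clockwise.
Paint can: 4.52 × 10 = 45.2 N down at 1.05 m → arm 1.05 m, τ = 45.2 × 1.05 = 47.46 N·m clockwise.
Toolbox: 15.5 × 10 = 155 N down at 2.77 m → arm 2.77 m, τ = 155 × 2.77 = 429.4 N·m clockwise.
Total clockwise load moment = 1004 N·m.
The cable tension T acts at 3.13 m; only its component perpendicular to the rod, T sinθ, produces torque. sinθ = h/√(h²+d²) = 5.32/√(5.32²+3.13²) = 0.8619.
For rotational equilibrium, T × 3.13 × 0.8619 = 1004, so T = 1004 / 2.698 = 372 N.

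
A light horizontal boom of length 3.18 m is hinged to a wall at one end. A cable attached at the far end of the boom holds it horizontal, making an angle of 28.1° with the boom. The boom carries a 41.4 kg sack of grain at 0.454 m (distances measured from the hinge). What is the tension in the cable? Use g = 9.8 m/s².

About the hinge:
Sack of grain: 41.4 × 9.8 = 405.7 N down at 0.454 m → arm 0.454 m, τ = 405.7 × 0.454 = 184.2 N·m clockwise.
Total clockwise load moment = 184.2 N·m.
The cable tension T acts at 3.18 m; only its component perpendicular to the boom, T sinθ, produces torque. sin 28.1° = 0.471.
Balancing moments: T × 3.18 × 0.471 = 184.2, giving T = 184.2 / 1.498 = 123 N.

T ≈ 123 N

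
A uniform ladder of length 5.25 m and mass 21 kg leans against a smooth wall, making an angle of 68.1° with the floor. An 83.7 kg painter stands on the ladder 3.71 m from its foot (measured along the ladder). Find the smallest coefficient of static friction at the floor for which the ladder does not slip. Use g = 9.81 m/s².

About the foot of the ladder:
Ladder weight 21×9.81 = 206 N acts at 2.625 m along the ladder; its horizontal arm is 2.625·cos68.1° = 0.9791 m → τ = 201.7 N·m clockwise.
Painter: 83.7×9.81 = 821.1 N at 3.71 m → arm 1.384 m → τ = 1136 N·m clockwise.
Wall normal N acts horizontally at the top; its moment arm is the height L sinθ = 5.25·sin68.1° = 4.871 m, counterclockwise.
Balancing moments: N × 4.871 = 1338, giving N = 274.7 N.
ΣFx = 0 ⇒ f = N_wall = 274.7 N. ΣFy = 0 ⇒ N_floor = 1027 N.
μ_min = f / N_floor = 274.7 / 1027 = 0.267.

μ_min ≈ 0.267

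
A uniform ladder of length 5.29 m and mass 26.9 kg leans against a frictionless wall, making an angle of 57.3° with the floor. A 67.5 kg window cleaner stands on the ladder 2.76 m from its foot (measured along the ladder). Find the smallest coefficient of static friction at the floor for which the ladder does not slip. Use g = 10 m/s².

μ_min ≈ 0.331

Taking torques about the foot of the ladder:
Ladder weight 26.9×10 = 269 N acts at 2.645 m along the ladder; its horizontal arm is 2.645·cos57.3° = 1.429 m → τ = 384.4 N·m clockwise.
Window cleaner: 67.5×10 = 675 N at 2.76 m → arm 1.491 m → τ = 1006 N·m clockwise.
Wall normal N acts horizontally at the top; its moment arm is the height L sinθ = 5.29·sin57.3° = 4.452 m, counterclockwise.
Setting net torque to zero: N × 4.452 = 1390 → N = 312.2 N.
ΣFx = 0 ⇒ f = N_wall = 312.2 N. ΣFy = 0 ⇒ N_floor = 944 N.
μ_min = f / N_floor = 312.2 / 944 = 0.331.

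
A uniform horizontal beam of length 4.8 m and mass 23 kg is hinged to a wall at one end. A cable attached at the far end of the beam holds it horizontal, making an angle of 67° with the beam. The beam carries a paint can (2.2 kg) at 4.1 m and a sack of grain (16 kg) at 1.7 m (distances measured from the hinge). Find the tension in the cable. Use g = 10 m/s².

T ≈ 207 N

Take moments about the hinge.
Beam weight: 23 × 10 = 230 N down at 2.4 m → arm 2.4 m, τ = 230 × 2.4 = 552 N·m clockwise.
Paint can: 2.2 × 10 = 22 N down at 4.1 m → arm 4.1 m, τ = 22 × 4.1 = 90.2 N·m clockwise.
Sack of grain: 16 × 10 = 160 N down at 1.7 m → arm 1.7 m, τ = 160 × 1.7 = 272 N·m clockwise.
Total clockwise load moment = 914.2 N·m.
The cable tension T acts at 4.8 m; only its component perpendicular to the beam, T sinθ, produces torque. sin 67° = 0.9205.
For rotational equilibrium, T × 4.8 × 0.9205 = 914.2, so T = 914.2 / 4.418 = 207 N.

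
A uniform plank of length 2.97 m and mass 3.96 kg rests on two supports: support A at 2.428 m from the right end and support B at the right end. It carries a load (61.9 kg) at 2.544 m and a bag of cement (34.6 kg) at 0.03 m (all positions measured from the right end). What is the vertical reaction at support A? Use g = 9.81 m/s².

R_A ≈ 664 N

Taking torques about support B:
Beam weight: 3.96 × 9.81 = 38.85 N down at 1.485 m → arm 1.485 m, τ = 38.85 × 1.485 = 57.69 N·m counterclockwise.
Load: 61.9 × 9.81 = 607.2 N down at 2.544 m → arm 2.544 m, τ = 607.2 × 2.544 = 1545 N·m counterclockwise.
Bag of cement: 34.6 × 9.81 = 339.4 N down at 0.03 m → arm 0.03 m, τ = 339.4 × 0.03 = 10.18 N·m counterclockwise.
Net load moment about support B = 1613 N·m counterclockwise.
Reaction R at support A is upward at 2.428 m, arm 2.428 m → moment R × 2.428 clockwise.
Στ = 0 ⇒ R × 2.428 = 1613 ⇒ R = 664 N.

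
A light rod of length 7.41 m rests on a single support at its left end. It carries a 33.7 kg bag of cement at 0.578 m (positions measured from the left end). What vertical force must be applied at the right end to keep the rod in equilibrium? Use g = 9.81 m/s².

Sum moments about the left end (the unknown pivot reaction has zero arm there).
Bag of cement: 33.7 × 9.81 = 330.6 N down at 0.578 m → arm 0.578 m, τ = 330.6 × 0.578 = 191.1 N·m clockwise.
Net moment of the loads = 191.1 N·m clockwise.
The upward force F acts at the right end, arm 7.41 m, giving F × 7.41 counterclockwise.
Setting net torque to zero: F × 7.41 = 191.1 → F = 191.1 / 7.41 = 25.8 N.

F ≈ 25.8 N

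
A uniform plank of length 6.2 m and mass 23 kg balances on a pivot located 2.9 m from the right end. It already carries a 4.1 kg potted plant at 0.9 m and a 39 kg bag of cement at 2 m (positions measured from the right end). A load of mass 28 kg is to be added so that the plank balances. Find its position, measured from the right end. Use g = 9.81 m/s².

x ≈ 4.28 m from the right end

Taking torques about the pivot (at 2.9 m from the right end):
Beam weight: 23 × 9.81 = 225.6 N down at 3.1 m → arm 0.2 m, τ = 225.6 × 0.2 = 45.12 N·m counterclockwise.
Potted plant: 4.1 × 9.81 = 40.22 N down at 0.9 m → arm 2 m, τ = 40.22 × 2 = 80.44 N·m clockwise.
Bag of cement: 39 × 9.81 = 382.6 N down at 2 m → arm 0.9 m, τ = 382.6 × 0.9 = 344.3 N·m clockwise.
Net moment of existing loads = 379.6 N·m clockwise.
The load weighs 28 × 9.81 = 274.7 N and must supply an equal counterclockwise moment, so its lever arm about the pivot is 379.6 / 274.7 = 1.38 m.
That puts it at 2.9 + 1.38 = 4.28 m from the right end.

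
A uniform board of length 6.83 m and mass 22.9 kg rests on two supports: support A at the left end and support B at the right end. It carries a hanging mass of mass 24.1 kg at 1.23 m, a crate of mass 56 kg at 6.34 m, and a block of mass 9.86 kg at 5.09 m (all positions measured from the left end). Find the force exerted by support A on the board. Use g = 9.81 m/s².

Take moments about support B.
Beam weight: 22.9 × 9.81 = 224.6 N down at 3.415 m → arm 3.415 m, τ = 224.6 × 3.415 = 767 N·m counterclockwise.
Hanging mass: 24.1 × 9.81 = 236.4 N down at 1.23 m → arm 5.6 m, τ = 236.4 × 5.6 = 1324 N·m counterclockwise.
Crate: 56 × 9.81 = 549.4 N down at 6.34 m → arm 0.49 m, τ = 549.4 × 0.49 = 269.2 N·m counterclockwise.
Block: 9.86 × 9.81 = 96.73 N down at 5.09 m → arm 1.74 m, τ = 96.73 × 1.74 = 168.3 N·m counterclockwise.
Net load moment about support B = 2528 N·m counterclockwise.
Reaction R at support A is upward at 0 m, arm 6.83 m → moment R × 6.83 clockwise.
Στ = 0 ⇒ R × 6.83 = 2528 ⇒ R = 370 N.

R_A ≈ 370 N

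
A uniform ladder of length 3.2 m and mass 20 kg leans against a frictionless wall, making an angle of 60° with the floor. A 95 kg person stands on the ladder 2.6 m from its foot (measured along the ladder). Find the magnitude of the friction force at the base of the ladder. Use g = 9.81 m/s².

f ≈ 494 N

Take moments about the foot of the ladder.
Ladder weight 20×9.81 = 196.2 N acts at 1.6 m along the ladder; its horizontal arm is 1.6·cos60° = 0.8 m → τ = 157 N·m clockwise.
Person: 95×9.81 = 932 N at 2.6 m → arm 1.3 m → τ = 1212 N·m clockwise.
Wall normal N acts horizontally at the top; its moment arm is the height L sinθ = 3.2·sin60° = 2.771 m, counterclockwise.
Balancing moments: N × 2.771 = 1369, giving N = 494 N.
ΣFx = 0: friction at the foot balances the wall's push, so f = N_wall = 494 N.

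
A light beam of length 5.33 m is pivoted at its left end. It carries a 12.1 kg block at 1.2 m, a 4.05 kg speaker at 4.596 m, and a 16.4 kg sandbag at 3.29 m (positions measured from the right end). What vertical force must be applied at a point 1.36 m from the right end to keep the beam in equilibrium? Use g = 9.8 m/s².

F ≈ 213 N

Choose the left end as the axis so the unknown pivot reaction has zero arm there.
Block: 12.1 × 9.8 = 118.6 N down at 1.2 m → arm 4.13 m, τ = 118.6 × 4.13 = 489.8 N·m clockwise.
Speaker: 4.05 × 9.8 = 39.69 N down at 4.596 m → arm 0.734 m, τ = 39.69 × 0.734 = 29.13 N·m clockwise.
Sandbag: 16.4 × 9.8 = 160.7 N down at 3.29 m → arm 2.04 m, τ = 160.7 × 2.04 = 327.8 N·m clockwise.
Net moment of the loads = 846.7 N·m clockwise.
The upward force F acts at a point 1.36 m from the right end, arm 3.97 m, giving F × 3.97 counterclockwise.
Setting net torque to zero: F × 3.97 = 846.7 → F = 846.7 / 3.97 = 213 N.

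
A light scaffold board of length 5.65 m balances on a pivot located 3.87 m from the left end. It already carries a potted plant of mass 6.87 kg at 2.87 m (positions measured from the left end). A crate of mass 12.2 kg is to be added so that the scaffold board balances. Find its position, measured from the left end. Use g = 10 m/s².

Sum moments about the pivot (at 3.87 m from the left end) (the support reaction has zero arm there).
Potted plant: 6.87 × 10 = 68.7 N down at 2.87 m → arm 1 m, τ = 68.7 × 1 = 68.7 N·m counterclockwise.
Net moment of existing loads = 68.7 N·m counterclockwise.
The crate weighs 12.2 × 10 = 122 N and must supply an equal clockwise moment, so its lever arm about the pivot is 68.7 / 122 = 0.563 m.
That puts it at 3.87 + 0.563 = 4.43 m from the left end.

x ≈ 4.43 m from the left end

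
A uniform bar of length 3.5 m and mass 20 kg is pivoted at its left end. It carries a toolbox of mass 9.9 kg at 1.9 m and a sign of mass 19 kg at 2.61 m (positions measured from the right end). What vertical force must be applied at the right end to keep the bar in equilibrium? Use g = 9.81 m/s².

F ≈ 190 N

Sum moments about the left end (the unknown pivot reaction has zero arm there).
Beam weight: 20 × 9.81 = 196.2 N down at 1.75 m → arm 1.75 m, τ = 196.2 × 1.75 = 343.3 N·m clockwise.
Toolbox: 9.9 × 9.81 = 97.12 N down at 1.9 m → arm 1.6 m, τ = 97.12 × 1.6 = 155.4 N·m clockwise.
Sign: 19 × 9.81 = 186.4 N down at 2.61 m → arm 0.89 m, τ = 186.4 × 0.89 = 165.9 N·m clockwise.
Net moment of the loads = 664.6 N·m clockwise.
The upward force F acts at the right end, arm 3.5 m, giving F × 3.5 counterclockwise.
For rotational equilibrium, F × 3.5 = 664.6, so F = 664.6 / 3.5 = 190 N.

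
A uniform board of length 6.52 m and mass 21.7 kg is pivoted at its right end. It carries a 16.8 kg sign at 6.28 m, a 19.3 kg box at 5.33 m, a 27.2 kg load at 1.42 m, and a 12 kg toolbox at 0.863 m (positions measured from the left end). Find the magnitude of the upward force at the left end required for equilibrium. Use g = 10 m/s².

F ≈ 467 N

Sum moments about the right end (the unknown pivot reaction has zero arm there).
Beam weight: 21.7 × 10 = 217 N down at 3.26 m → arm 3.26 m, τ = 217 × 3.26 = 707.4 N·m counterclockwise.
Sign: 16.8 × 10 = 168 N down at 6.28 m → arm 0.24 m, τ = 168 × 0.24 = 40.32 N·m counterclockwise.
Box: 19.3 × 10 = 193 N down at 5.33 m → arm 1.19 m, τ = 193 × 1.19 = 229.7 N·m counterclockwise.
Load: 27.2 × 10 = 272 N down at 1.42 m → arm 5.1 m, τ = 272 × 5.1 = 1387 N·m counterclockwise.
Toolbox: 12 × 10 = 120 N down at 0.863 m → arm 5.657 m, τ = 120 × 5.657 = 678.8 N·m counterclockwise.
Net moment of the loads = 3043 N·m counterclockwise.
The upward force F acts at the left end, arm 6.52 m, giving F × 6.52 clockwise.
For rotational equilibrium, F × 6.52 = 3043, so F = 3043 / 6.52 = 467 N.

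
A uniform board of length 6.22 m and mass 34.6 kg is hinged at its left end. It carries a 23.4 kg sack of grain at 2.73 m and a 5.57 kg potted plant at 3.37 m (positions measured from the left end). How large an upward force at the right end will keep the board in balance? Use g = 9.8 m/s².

F ≈ 300 N

Sum moments about the left end (the unknown pivot reaction has zero arm there).
Beam weight: 34.6 × 9.8 = 339.1 N down at 3.11 m → arm 3.11 m, τ = 339.1 × 3.11 = 1055 N·m clockwise.
Sack of grain: 23.4 × 9.8 = 229.3 N down at 2.73 m → arm 2.73 m, τ = 229.3 × 2.73 = 626 N·m clockwise.
Potted plant: 5.57 × 9.8 = 54.59 N down at 3.37 m → arm 3.37 m, τ = 54.59 × 3.37 = 184 N·m clockwise.
Net moment of the loads = 1865 N·m clockwise.
The upward force F acts at the right end, arm 6.22 m, giving F × 6.22 counterclockwise.
For rotational equilibrium, F × 6.22 = 1865, so F = 1865 / 6.22 = 300 N.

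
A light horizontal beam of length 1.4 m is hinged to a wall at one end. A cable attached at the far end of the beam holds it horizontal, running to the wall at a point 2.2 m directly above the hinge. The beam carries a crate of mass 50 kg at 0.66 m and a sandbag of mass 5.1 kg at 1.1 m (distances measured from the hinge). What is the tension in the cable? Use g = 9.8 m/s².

Sum moments about the hinge (the unknown hinge reaction has zero arm there).
Crate: 50 × 9.8 = 490 N down at 0.66 m → arm 0.66 m, τ = 490 × 0.66 = 323.4 N·m clockwise.
Sandbag: 5.1 × 9.8 = 49.98 N down at 1.1 m → arm 1.1 m, τ = 49.98 × 1.1 = 54.98 N·m clockwise.
Total clockwise load moment = 378.4 N·m.
The cable tension T acts at 1.4 m; only its component perpendicular to the beam, T sinθ, produces torque. sinθ = h/√(h²+d²) = 2.2/√(2.2²+1.4²) = 0.8437.
Setting net torque to zero: T × 1.4 × 0.8437 = 378.4 → T = 378.4 / 1.181 = 320 N.

T ≈ 320 N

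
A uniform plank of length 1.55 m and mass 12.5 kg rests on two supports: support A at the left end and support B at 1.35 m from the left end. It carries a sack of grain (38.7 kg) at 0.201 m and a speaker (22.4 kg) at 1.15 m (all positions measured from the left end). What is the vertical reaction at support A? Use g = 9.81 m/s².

About support B:
Beam weight: 12.5 × 9.81 = 122.6 N down at 0.775 m → arm 0.575 m, τ = 122.6 × 0.575 = 70.49 N·m counterclockwise.
Sack of grain: 38.7 × 9.81 = 379.6 N down at 0.201 m → arm 1.149 m, τ = 379.6 × 1.149 = 436.2 N·m counterclockwise.
Speaker: 22.4 × 9.81 = 219.7 N down at 1.15 m → arm 0.2 m, τ = 219.7 × 0.2 = 43.94 N·m counterclockwise.
Net load moment about support B = 550.6 N·m counterclockwise.
Reaction R at support A is upward at 0 m, arm 1.35 m → moment R × 1.35 clockwise.
For rotational equilibrium, R × 1.35 = 550.6, so R = 408 N.

R_A ≈ 408 N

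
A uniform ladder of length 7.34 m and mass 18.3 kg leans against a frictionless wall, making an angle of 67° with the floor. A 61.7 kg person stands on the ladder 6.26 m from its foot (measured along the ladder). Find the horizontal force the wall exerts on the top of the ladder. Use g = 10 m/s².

N_wall ≈ 262 N

About the foot of the ladder:
Ladder weight 18.3×10 = 183 N acts at 3.67 m along the ladder; its horizontal arm is 3.67·cos67° = 1.434 m → τ = 262.4 N·m clockwise.
Person: 61.7×10 = 617 N at 6.26 m → arm 2.446 m → τ = 1509 N·m clockwise.
Wall normal N acts horizontally at the top; its moment arm is the height L sinθ = 7.34·sin67° = 6.757 m, counterclockwise.
Setting net torque to zero: N × 6.757 = 1771 → N = 262 N.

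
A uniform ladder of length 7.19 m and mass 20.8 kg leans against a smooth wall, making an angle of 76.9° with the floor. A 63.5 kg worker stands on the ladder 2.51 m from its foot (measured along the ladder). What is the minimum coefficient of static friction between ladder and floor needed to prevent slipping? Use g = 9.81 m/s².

Sum moments about the foot of the ladder (the floor normal and friction both act there and drop out).
Ladder weight 20.8×9.81 = 204 N acts at 3.595 m along the ladder; its horizontal arm is 3.595·cos76.9° = 0.8148 m → τ = 166.2 N·m clockwise.
Worker: 63.5×9.81 = 622.9 N at 2.51 m → arm 0.5689 m → τ = 354.4 N·m clockwise.
Wall normal N acts horizontally at the top; its moment arm is the height L sinθ = 7.19·sin76.9° = 7.003 m, counterclockwise.
For rotational equilibrium, N × 7.003 = 520.6, so N = 74.34 N.
ΣFx = 0 ⇒ f = N_wall = 74.34 N. ΣFy = 0 ⇒ N_floor = 826.9 N.
μ_min = f / N_floor = 74.34 / 826.9 = 0.0899.

μ_min ≈ 0.0899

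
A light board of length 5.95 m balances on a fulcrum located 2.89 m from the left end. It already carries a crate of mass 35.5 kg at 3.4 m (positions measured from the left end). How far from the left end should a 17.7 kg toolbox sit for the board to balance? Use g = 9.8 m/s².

x ≈ 1.87 m from the left end

About the fulcrum (at 2.89 m from the left end):
Crate: 35.5 × 9.8 = 347.9 N down at 3.4 m → arm 0.51 m, τ = 347.9 × 0.51 = 177.4 N·m clockwise.
Net moment of existing loads = 177.4 N·m clockwise.
The toolbox weighs 17.7 × 9.8 = 173.5 N and must supply an equal counterclockwise moment, so its lever arm about the fulcrum is 177.4 / 173.5 = 1.02 m.
That puts it at 2.89 − 1.02 = 1.87 m from the left end.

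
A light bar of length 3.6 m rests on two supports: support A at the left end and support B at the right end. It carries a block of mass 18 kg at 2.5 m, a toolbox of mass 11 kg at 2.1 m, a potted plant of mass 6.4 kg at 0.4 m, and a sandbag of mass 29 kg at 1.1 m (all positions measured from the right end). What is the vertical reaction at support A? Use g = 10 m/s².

R_A ≈ 285 N

Sum moments about support B (its reaction then has zero moment arm).
Block: 18 × 10 = 180 N down at 2.5 m → arm 2.5 m, τ = 180 × 2.5 = 450 N·m counterclockwise.
Toolbox: 11 × 10 = 110 N down at 2.1 m → arm 2.1 m, τ = 110 × 2.1 = 231 N·m counterclockwise.
Potted plant: 6.4 × 10 = 64 N down at 0.4 m → arm 0.4 m, τ = 64 × 0.4 = 25.6 N·m counterclockwise.
Sandbag: 29 × 10 = 290 N down at 1.1 m → arm 1.1 m, τ = 290 × 1.1 = 319 N·m counterclockwise.
Net load moment about support B = 1026 N·m counterclockwise.
Reaction R at support A is upward at 3.6 m, arm 3.6 m → moment R × 3.6 clockwise.
Balancing moments: R × 3.6 = 1026, giving R = 285 N.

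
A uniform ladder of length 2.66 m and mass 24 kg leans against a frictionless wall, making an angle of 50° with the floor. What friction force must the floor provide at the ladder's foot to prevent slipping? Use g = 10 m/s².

Take moments about the foot of the ladder.
Ladder weight 24×10 = 240 N acts at 1.33 m along the ladder; its horizontal arm is 1.33·cos50° = 0.8549 m → τ = 205.2 N·m clockwise.
Wall normal N acts horizontally at the top; its moment arm is the height L sinθ = 2.66·sin50° = 2.038 m, counterclockwise.
Setting net torque to zero: N × 2.038 = 205.2 → N = 101 N.
ΣFx = 0: friction at the foot balances the wall's push, so f = N_wall = 101 N.

f ≈ 101 N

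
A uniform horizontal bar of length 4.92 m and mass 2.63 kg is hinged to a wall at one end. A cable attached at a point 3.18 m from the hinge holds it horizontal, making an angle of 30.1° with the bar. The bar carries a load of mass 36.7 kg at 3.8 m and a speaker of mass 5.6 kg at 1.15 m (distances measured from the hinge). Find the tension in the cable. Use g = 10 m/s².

Take moments about the hinge.
Beam weight: 2.63 × 10 = 26.3 N down at 2.46 m → arm 2.46 m, τ = 26.3 × 2.46 = 64.7 N·m clockwise.
Load: 36.7 × 10 = 367 N down at 3.8 m → arm 3.8 m, τ = 367 × 3.8 = 1395 N·m clockwise.
Speaker: 5.6 × 10 = 56 N down at 1.15 m → arm 1.15 m, τ = 56 × 1.15 = 64.4 N·m clockwise.
Total clockwise load moment = 1524 N·m.
The cable tension T acts at 3.18 m; only its component perpendicular to the bar, T sinθ, produces torque. sin 30.1° = 0.5015.
Balancing moments: T × 3.18 × 0.5015 = 1524, giving T = 1524 / 1.595 = 955 N.

T ≈ 955 N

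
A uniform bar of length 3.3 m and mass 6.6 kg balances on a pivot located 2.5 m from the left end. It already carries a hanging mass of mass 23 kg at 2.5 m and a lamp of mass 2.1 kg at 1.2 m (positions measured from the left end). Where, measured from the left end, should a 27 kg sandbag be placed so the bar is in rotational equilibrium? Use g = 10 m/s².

x ≈ 2.81 m from the left end

Take moments about the pivot (at 2.5 m from the left end).
Beam weight: 6.6 × 10 = 66 N down at 1.65 m → arm 0.85 m, τ = 66 × 0.85 = 56.1 N·m counterclockwise.
Hanging mass: acts at the pivot, moment arm 0 → no torque.
Lamp: 2.1 × 10 = 21 N down at 1.2 m → arm 1.3 m, τ = 21 × 1.3 = 27.3 N·m counterclockwise.
Net moment of existing loads = 83.4 N·m counterclockwise.
The sandbag weighs 27 × 10 = 270 N and must supply an equal clockwise moment, so its lever arm about the pivot is 83.4 / 270 = 0.309 m.
That puts it at 2.5 + 0.309 = 2.81 m from the left end.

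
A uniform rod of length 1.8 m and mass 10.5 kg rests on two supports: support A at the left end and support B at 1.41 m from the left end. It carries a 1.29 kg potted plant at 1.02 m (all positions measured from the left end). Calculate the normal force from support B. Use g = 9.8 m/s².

R_B ≈ 74.8 N

About support A:
Beam weight: 10.5 × 9.8 = 102.9 N down at 0.9 m → arm 0.9 m, τ = 102.9 × 0.9 = 92.61 N·m clockwise.
Potted plant: 1.29 × 9.8 = 12.64 N down at 1.02 m → arm 1.02 m, τ = 12.64 × 1.02 = 12.89 N·m clockwise.
Net load moment about support A = 105.5 N·m clockwise.
Reaction R at support B is upward at 1.41 m, arm 1.41 m → moment R × 1.41 counterclockwise.
Setting net torque to zero: R × 1.41 = 105.5 → R = 74.8 N.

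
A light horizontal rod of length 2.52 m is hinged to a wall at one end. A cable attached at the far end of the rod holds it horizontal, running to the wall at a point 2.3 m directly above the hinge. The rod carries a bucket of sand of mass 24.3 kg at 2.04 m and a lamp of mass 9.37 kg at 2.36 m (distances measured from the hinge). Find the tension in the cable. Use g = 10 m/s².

T ≈ 422 N

Sum moments about the hinge (the unknown hinge reaction has zero arm there).
Bucket of sand: 24.3 × 10 = 243 N down at 2.04 m → arm 2.04 m, τ = 243 × 2.04 = 495.7 N·m clockwise.
Lamp: 9.37 × 10 = 93.7 N down at 2.36 m → arm 2.36 m, τ = 93.7 × 2.36 = 221.1 N·m clockwise.
Total clockwise load moment = 716.8 N·m.
The cable tension T acts at 2.52 m; only its component perpendicular to the rod, T sinθ, produces torque. sinθ = h/√(h²+d²) = 2.3/√(2.3²+2.52²) = 0.6741.
Setting net torque to zero: T × 2.52 × 0.6741 = 716.8 → T = 716.8 / 1.699 = 422 N.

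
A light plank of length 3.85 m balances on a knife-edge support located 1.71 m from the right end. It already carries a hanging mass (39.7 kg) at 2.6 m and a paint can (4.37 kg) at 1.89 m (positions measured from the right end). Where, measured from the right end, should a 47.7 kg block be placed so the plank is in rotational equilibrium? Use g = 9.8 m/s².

Choose the knife-edge support (at 1.71 m from the right end) as the axis so the support reaction has zero arm there.
Hanging mass: 39.7 × 9.8 = 389.1 N down at 2.6 m → arm 0.89 m, τ = 389.1 × 0.89 = 346.3 N·m counterclockwise.
Paint can: 4.37 × 9.8 = 42.83 N down at 1.89 m → arm 0.18 m, τ = 42.83 × 0.18 = 7.709 N·m counterclockwise.
Net moment of existing loads = 354 N·m counterclockwise.
The block weighs 47.7 × 9.8 = 467.5 N and must supply an equal clockwise moment, so its lever arm about the knife-edge support is 354 / 467.5 = 0.757 m.
That puts it at 1.71 − 0.757 = 0.953 m from the right end.

x ≈ 0.953 m from the right end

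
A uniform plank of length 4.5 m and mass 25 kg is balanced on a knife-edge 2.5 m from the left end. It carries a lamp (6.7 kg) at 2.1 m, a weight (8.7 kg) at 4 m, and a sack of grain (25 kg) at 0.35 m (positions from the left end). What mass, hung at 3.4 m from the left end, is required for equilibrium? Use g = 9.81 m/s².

m ≈ 55.1 kg

Taking torques about the knife-edge (at 2.5 m from the left end):
Beam weight: 25 × 9.81 = 245.2 N down at 2.25 m → arm 0.25 m, τ = 245.2 × 0.25 = 61.3 N·m counterclockwise.
Lamp: 6.7 × 9.81 = 65.73 N down at 2.1 m → arm 0.4 m, τ = 65.73 × 0.4 = 26.29 N·m counterclockwise.
Weight: 8.7 × 9.81 = 85.35 N down at 4 m → arm 1.5 m, τ = 85.35 × 1.5 = 128 N·m clockwise.
Sack of grain: 25 × 9.81 = 245.2 N down at 0.35 m → arm 2.15 m, τ = 245.2 × 2.15 = 527.2 N·m counterclockwise.
Net moment of known loads = 486.8 N·m counterclockwise.
An unknown mass m at 3.4 m has arm 0.9 m; its moment is m·g·0.9 clockwise.
Balancing moments: m × 9.81 × 0.9 = 486.8, giving m = 486.8 / (9.81 × 0.9) = 55.1 kg.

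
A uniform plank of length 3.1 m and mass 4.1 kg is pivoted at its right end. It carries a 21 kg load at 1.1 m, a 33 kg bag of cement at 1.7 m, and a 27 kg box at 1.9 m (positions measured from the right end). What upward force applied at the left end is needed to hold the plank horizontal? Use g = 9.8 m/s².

About the right end:
Beam weight: 4.1 × 9.8 = 40.18 N down at 1.55 m → arm 1.55 m, τ = 40.18 × 1.55 = 62.28 N·m counterclockwise.
Load: 21 × 9.8 = 205.8 N down at 1.1 m → arm 1.1 m, τ = 205.8 × 1.1 = 226.4 N·m counterclockwise.
Bag of cement: 33 × 9.8 = 323.4 N down at 1.7 m → arm 1.7 m, τ = 323.4 × 1.7 = 549.8 N·m counterclockwise.
Box: 27 × 9.8 = 264.6 N down at 1.9 m → arm 1.9 m, τ = 264.6 × 1.9 = 502.7 N·m counterclockwise.
Net moment of the loads = 1341 N·m counterclockwise.
The upward force F acts at the left end, arm 3.1 m, giving F × 3.1 clockwise.
Στ = 0 ⇒ F × 3.1 = 1341 ⇒ F = 1341 / 3.1 = 433 N.

F ≈ 433 N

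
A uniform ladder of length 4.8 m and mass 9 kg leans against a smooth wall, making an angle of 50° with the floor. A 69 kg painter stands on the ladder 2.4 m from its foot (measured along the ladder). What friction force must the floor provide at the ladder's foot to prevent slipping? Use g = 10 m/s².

Choose the foot of the ladder as the axis so the floor normal and friction both act there and drop out.
Ladder weight 9×10 = 90 N acts at 2.4 m along the ladder; its horizontal arm is 2.4·cos50° = 1.543 m → τ = 138.9 N·m clockwise.
Painter: 69×10 = 690 N at 2.4 m → arm 1.543 m → τ = 1065 N·m clockwise.
Wall normal N acts horizontally at the top; its moment arm is the height L sinθ = 4.8·sin50° = 3.677 m, counterclockwise.
Setting net torque to zero: N × 3.677 = 1204 → N = 327 N.
ΣFx = 0: friction at the foot balances the wall's push, so f = N_wall = 327 N.

f ≈ 327 N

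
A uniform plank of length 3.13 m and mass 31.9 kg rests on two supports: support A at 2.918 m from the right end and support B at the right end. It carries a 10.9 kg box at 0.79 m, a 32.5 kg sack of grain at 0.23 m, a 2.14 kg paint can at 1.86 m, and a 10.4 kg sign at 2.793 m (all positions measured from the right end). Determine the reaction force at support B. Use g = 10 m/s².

R_B ≈ 539 N

Choose support A as the axis so its reaction then has zero moment arm.
Beam weight: 31.9 × 10 = 319 N down at 1.565 m → arm 1.353 m, τ = 319 × 1.353 = 431.6 N·m clockwise.
Box: 10.9 × 10 = 109 N down at 0.79 m → arm 2.128 m, τ = 109 × 2.128 = 232 N·m clockwise.
Sack of grain: 32.5 × 10 = 325 N down at 0.23 m → arm 2.688 m, τ = 325 × 2.688 = 873.6 N·m clockwise.
Paint can: 2.14 × 10 = 21.4 N down at 1.86 m → arm 1.058 m, τ = 21.4 × 1.058 = 22.64 N·m clockwise.
Sign: 10.4 × 10 = 104 N down at 2.793 m → arm 0.125 m, τ = 104 × 0.125 = 13 N·m clockwise.
Net load moment about support A = 1573 N·m clockwise.
Reaction R at support B is upward at 0 m, arm 2.918 m → moment R × 2.918 counterclockwise.
Setting net torque to zero: R × 2.918 = 1573 → R = 539 N.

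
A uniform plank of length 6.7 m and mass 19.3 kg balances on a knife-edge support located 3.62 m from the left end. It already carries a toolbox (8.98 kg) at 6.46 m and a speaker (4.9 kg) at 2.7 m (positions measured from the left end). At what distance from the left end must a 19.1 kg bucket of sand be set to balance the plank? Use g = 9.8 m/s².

Take moments about the knife-edge support (at 3.62 m from the left end).
Beam weight: 19.3 × 9.8 = 189.1 N down at 3.35 m → arm 0.27 m, τ = 189.1 × 0.27 = 51.06 N·m counterclockwise.
Toolbox: 8.98 × 9.8 = 88 N down at 6.46 m → arm 2.84 m, τ = 88 × 2.84 = 249.9 N·m clockwise.
Speaker: 4.9 × 9.8 = 48.02 N down at 2.7 m → arm 0.92 m, τ = 48.02 × 0.92 = 44.18 N·m counterclockwise.
Net moment of existing loads = 154.7 N·m clockwise.
The bucket of sand weighs 19.1 × 9.8 = 187.2 N and must supply an equal counterclockwise moment, so its lever arm about the knife-edge support is 154.7 / 187.2 = 0.826 m.
That puts it at 3.62 − 0.826 = 2.79 m from the left end.

x ≈ 2.79 m from the left end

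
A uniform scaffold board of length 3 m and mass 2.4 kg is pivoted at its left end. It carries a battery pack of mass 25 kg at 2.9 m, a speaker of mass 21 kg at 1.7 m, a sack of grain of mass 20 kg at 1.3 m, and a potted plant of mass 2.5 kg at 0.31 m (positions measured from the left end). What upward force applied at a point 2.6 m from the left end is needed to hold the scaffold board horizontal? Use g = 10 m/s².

Choose the left end as the axis so the unknown pivot reaction has zero arm there.
Beam weight: 2.4 × 10 = 24 N down at 1.5 m → arm 1.5 m, τ = 24 × 1.5 = 36 N·m clockwise.
Battery pack: 25 × 10 = 250 N down at 2.9 m → arm 2.9 m, τ = 250 × 2.9 = 725 N·m clockwise.
Speaker: 21 × 10 = 210 N down at 1.7 m → arm 1.7 m, τ = 210 × 1.7 = 357 N·m clockwise.
Sack of grain: 20 × 10 = 200 N down at 1.3 m → arm 1.3 m, τ = 200 × 1.3 = 260 N·m clockwise.
Potted plant: 2.5 × 10 = 25 N down at 0.31 m → arm 0.31 m, τ = 25 × 0.31 = 7.75 N·m clockwise.
Net moment of the loads = 1386 N·m clockwise.
The upward force F acts at a point 2.6 m from the left end, arm 2.6 m, giving F × 2.6 counterclockwise.
Στ = 0 ⇒ F × 2.6 = 1386 ⇒ F = 1386 / 2.6 = 533 N.

F ≈ 533 N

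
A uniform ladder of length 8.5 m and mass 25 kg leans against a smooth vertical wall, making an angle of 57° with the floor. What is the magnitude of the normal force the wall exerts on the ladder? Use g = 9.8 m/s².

N_wall ≈ 79.6 N

About the foot of the ladder:
Ladder weight 25×9.8 = 245 N acts at 4.25 m along the ladder; its horizontal arm is 4.25·cos57° = 2.315 m → τ = 567.2 N·m clockwise.
Wall normal N acts horizontally at the top; its moment arm is the height L sinθ = 8.5·sin57° = 7.129 m, counterclockwise.
Balancing moments: N × 7.129 = 567.2, giving N = 79.6 N.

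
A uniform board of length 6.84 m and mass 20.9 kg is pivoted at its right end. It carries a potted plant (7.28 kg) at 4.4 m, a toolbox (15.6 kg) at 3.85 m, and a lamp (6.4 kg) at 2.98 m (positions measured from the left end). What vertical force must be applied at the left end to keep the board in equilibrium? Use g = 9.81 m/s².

About the right end:
Beam weight: 20.9 × 9.81 = 205 N down at 3.42 m → arm 3.42 m, τ = 205 × 3.42 = 701.1 N·m counterclockwise.
Potted plant: 7.28 × 9.81 = 71.42 N down at 4.4 m → arm 2.44 m, τ = 71.42 × 2.44 = 174.3 N·m counterclockwise.
Toolbox: 15.6 × 9.81 = 153 N down at 3.85 m → arm 2.99 m, τ = 153 × 2.99 = 457.5 N·m counterclockwise.
Lamp: 6.4 × 9.81 = 62.78 N down at 2.98 m → arm 3.86 m, τ = 62.78 × 3.86 = 242.3 N·m counterclockwise.
Net moment of the loads = 1575 N·m counterclockwise.
The upward force F acts at the left end, arm 6.84 m, giving F × 6.84 clockwise.
Balancing moments: F × 6.84 = 1575, giving F = 1575 / 6.84 = 230 N.

F ≈ 230 N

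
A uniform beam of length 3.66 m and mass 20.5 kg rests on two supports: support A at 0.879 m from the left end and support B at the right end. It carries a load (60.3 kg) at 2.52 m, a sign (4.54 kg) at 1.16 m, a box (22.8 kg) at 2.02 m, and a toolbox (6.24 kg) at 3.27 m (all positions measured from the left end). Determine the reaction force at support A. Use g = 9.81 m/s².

R_A ≈ 555 N

Taking torques about support B:
Beam weight: 20.5 × 9.81 = 201.1 N down at 1.83 m → arm 1.83 m, τ = 201.1 × 1.83 = 368 N·m counterclockwise.
Load: 60.3 × 9.81 = 591.5 N down at 2.52 m → arm 1.14 m, τ = 591.5 × 1.14 = 674.3 N·m counterclockwise.
Sign: 4.54 × 9.81 = 44.54 N down at 1.16 m → arm 2.5 m, τ = 44.54 × 2.5 = 111.3 N·m counterclockwise.
Box: 22.8 × 9.81 = 223.7 N down at 2.02 m → arm 1.64 m, τ = 223.7 × 1.64 = 366.9 N·m counterclockwise.
Toolbox: 6.24 × 9.81 = 61.21 N down at 3.27 m → arm 0.39 m, τ = 61.21 × 0.39 = 23.87 N·m counterclockwise.
Net load moment about support B = 1544 N·m counterclockwise.
Reaction R at support A is upward at 0.879 m, arm 2.781 m → moment R × 2.781 clockwise.
Στ = 0 ⇒ R × 2.781 = 1544 ⇒ R = 555 N.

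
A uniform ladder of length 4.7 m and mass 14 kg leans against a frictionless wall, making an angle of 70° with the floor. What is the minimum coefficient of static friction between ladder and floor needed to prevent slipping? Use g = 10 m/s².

About the foot of the ladder:
Ladder weight 14×10 = 140 N acts at 2.35 m along the ladder; its horizontal arm is 2.35·cos70° = 0.8037 m → τ = 112.5 N·m clockwise.
Wall normal N acts horizontally at the top; its moment arm is the height L sinθ = 4.7·sin70° = 4.417 m, counterclockwise.
For rotational equilibrium, N × 4.417 = 112.5, so N = 25.47 N.
ΣFx = 0 ⇒ f = N_wall = 25.47 N. ΣFy = 0 ⇒ N_floor = 140 N.
μ_min = f / N_floor = 25.47 / 140 = 0.182.

μ_min ≈ 0.182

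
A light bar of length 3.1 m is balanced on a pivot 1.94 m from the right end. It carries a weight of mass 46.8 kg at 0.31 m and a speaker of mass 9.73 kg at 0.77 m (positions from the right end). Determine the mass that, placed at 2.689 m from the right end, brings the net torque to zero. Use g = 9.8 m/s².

Taking torques about the pivot (at 1.94 m from the right end):
Weight: 46.8 × 9.8 = 458.6 N down at 0.31 m → arm 1.63 m, τ = 458.6 × 1.63 = 747.5 N·m clockwise.
Speaker: 9.73 × 9.8 = 95.35 N down at 0.77 m → arm 1.17 m, τ = 95.35 × 1.17 = 111.6 N·m clockwise.
Net moment of known loads = 859.1 N·m clockwise.
An unknown mass m at 2.689 m has arm 0.749 m; its moment is m·g·0.749 counterclockwise.
For rotational equilibrium, m × 9.8 × 0.749 = 859.1, so m = 859.1 / (9.8 × 0.749) = 117 kg.

m ≈ 117 kg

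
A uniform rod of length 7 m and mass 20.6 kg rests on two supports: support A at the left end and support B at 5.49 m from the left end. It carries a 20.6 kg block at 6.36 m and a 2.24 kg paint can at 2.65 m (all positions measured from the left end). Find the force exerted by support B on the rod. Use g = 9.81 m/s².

About support A:
Beam weight: 20.6 × 9.81 = 202.1 N down at 3.5 m → arm 3.5 m, τ = 202.1 × 3.5 = 707.4 N·m clockwise.
Block: 20.6 × 9.81 = 202.1 N down at 6.36 m → arm 6.36 m, τ = 202.1 × 6.36 = 1285 N·m clockwise.
Paint can: 2.24 × 9.81 = 21.97 N down at 2.65 m → arm 2.65 m, τ = 21.97 × 2.65 = 58.22 N·m clockwise.
Net load moment about support A = 2051 N·m clockwise.
Reaction R at support B is upward at 5.49 m, arm 5.49 m → moment R × 5.49 counterclockwise.
Setting net torque to zero: R × 5.49 = 2051 → R = 374 N.

R_B ≈ 374 N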